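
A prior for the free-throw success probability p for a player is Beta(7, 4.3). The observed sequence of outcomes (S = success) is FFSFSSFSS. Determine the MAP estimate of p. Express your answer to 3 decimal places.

p̂_MAP = 0.601

Prior: Beta(7, 4.3).
Data: 5 successes in 9 trials (from the sequence). The binomial likelihood contributes p^5(1−p)^4, so the posterior is Beta(7+5, 4.3+4) = Beta(12, 8.3).
For Beta(a, b) with a, b > 1 the mode is (a−1)/(a+b−2) = 11/18.3 ≈ 0.601.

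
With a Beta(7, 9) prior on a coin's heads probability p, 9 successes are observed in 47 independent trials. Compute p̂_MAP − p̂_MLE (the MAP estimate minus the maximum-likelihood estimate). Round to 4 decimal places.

MAP − MLE = 0.0544

Posterior is Beta(16, 47); MAP = (16−1)/(63−2) = 15/61 ≈ 0.24590.
MLE ignores the prior: p̂_MLE = k/n = 9/47 ≈ 0.19149.
Difference = 15/61 − 9/47 = 156/2867 ≈ 0.0544.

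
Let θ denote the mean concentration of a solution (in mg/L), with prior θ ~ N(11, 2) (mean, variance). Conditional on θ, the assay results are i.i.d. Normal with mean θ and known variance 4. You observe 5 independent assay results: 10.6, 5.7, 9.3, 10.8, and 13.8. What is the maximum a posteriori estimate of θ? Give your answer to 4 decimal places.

θ̂_MAP = 10.3143

n = 5; x̄ = (10.6 + 5.7 + 9.3 + 10.8 + 13.8)/5 = 50.2/5 = 10.04.
For a Normal prior and Normal likelihood with known variance, the posterior is Normal; its mode equals its mean, the precision-weighted average.
Prior precision 1/σ₀² = 1/2 = 0.5; data precision n/σ² = 5/4 = 1.25.
θ̂ = (0.5·11 + 1.25·10.04) / (0.5 + 1.25) = 18.05/1.75 = 361/35 ≈ 10.3143.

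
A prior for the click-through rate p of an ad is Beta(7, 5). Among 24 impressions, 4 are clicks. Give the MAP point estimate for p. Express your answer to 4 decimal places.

p̂_MAP = 0.2941

Prior: Beta(7, 5).
Data: 4 successes in 24 trials. The binomial likelihood contributes p^4(1−p)^20, so the posterior is Beta(7+4, 5+20) = Beta(11, 25).
For Beta(a, b) with a, b > 1 the mode is (a−1)/(a+b−2) = 10/34 ≈ 0.2941.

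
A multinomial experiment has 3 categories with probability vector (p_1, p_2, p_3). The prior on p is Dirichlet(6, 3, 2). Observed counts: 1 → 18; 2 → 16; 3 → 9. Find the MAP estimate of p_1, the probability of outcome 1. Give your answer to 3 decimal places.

The posterior is Dirichlet(αᵢ + nᵢ) = Dirichlet(24, 19, 11).
For a Dirichlet(a₁,…,a_K) with all aᵢ > 1, the mode has j-th component (aⱼ − 1)/(Σaᵢ − K).
Here Σaᵢ = 54 and K = 3, so p_1 = (24 − 1)/(54 − 3) = 23/51 ≈ 0.451.

MAP estimate: 0.451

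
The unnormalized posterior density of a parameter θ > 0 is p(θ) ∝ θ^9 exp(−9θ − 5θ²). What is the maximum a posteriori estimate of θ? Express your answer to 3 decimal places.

ℓ'(θ) = 9/θ − 9 − 10θ. Setting this to zero and multiplying by θ: 10θ² + 9θ − 9 = 0.
θ = (−9 + √(9² + 4·10·9)) / (2·10) = (−9 + √441) / 20 = (−9 + 21)/20 = 3/5.
ℓ''(θ) = −9/θ² − 10 < 0, confirming a maximum.

θ̂_MAP = 0.600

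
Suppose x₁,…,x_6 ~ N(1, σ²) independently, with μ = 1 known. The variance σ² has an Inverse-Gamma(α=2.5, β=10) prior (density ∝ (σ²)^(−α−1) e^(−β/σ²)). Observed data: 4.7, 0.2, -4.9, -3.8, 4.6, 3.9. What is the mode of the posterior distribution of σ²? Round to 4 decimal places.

Sum of squared deviations about the known mean: SS = (4.7−1)² + (0.2−1)² + (-4.9−1)² + (-3.8−1)² + (4.6−1)² + (3.9−1)² = 93.55.
The Normal likelihood contributes (σ²)^(−n/2) exp(−SS/(2σ²)), so the posterior is Inverse-Gamma(α + n/2, β + SS/2) = Inverse-Gamma(5.5, 56.775).
The mode of Inverse-Gamma(a, b) is b/(a+1) = 56.775/6.5 ≈ 8.7346.

σ̂²_MAP = 8.7346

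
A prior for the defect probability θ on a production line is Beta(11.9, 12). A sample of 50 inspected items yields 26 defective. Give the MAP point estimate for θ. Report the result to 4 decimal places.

θ̂_MAP = 0.5132

Prior: Beta(11.9, 12).
Data: 26 successes in 50 trials. The binomial likelihood contributes θ^26(1−θ)^24, so the posterior is Beta(11.9+26, 12+24) = Beta(37.9, 36).
For Beta(a, b) with a, b > 1 the mode is (a−1)/(a+b−2) = 36.9/71.9 ≈ 0.5132.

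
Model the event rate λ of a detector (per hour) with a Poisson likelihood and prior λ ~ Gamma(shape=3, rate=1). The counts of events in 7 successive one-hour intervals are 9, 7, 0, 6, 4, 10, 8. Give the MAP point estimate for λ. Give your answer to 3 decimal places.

λ̂_MAP = 5.750

Σxᵢ = 9+7+0+6+4+10+8 = 44, with n = 7.
Posterior ∝ λ^2e^(−1λ) · λ^44e^(−7λ) = λ^46e^(−8λ), i.e. Gamma(shape=47, rate=8).
The mode of a Gamma(a, b) with a ≥ 1 (shape–rate) is (a−1)/b = 46/8 ≈ 5.750.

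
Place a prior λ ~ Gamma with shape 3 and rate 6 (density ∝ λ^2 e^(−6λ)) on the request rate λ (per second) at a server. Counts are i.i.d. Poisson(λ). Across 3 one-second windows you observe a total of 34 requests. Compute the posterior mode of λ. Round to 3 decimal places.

Σxᵢ = 34, n = 3.
Posterior ∝ λ^2e^(−6λ) · λ^34e^(−3λ) = λ^36e^(−9λ), i.e. Gamma(shape=37, rate=9).
The mode of a Gamma(a, b) with a ≥ 1 (shape–rate) is (a−1)/b = 36/9 ≈ 4.000.

λ̂_MAP = 4.000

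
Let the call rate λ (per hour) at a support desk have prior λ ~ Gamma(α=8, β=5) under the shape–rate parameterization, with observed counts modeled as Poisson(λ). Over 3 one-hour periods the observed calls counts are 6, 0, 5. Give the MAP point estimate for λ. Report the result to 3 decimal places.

λ̂_MAP = 2.250

Σxᵢ = 6+0+5 = 11, with n = 3.
Posterior ∝ λ^7e^(−5λ) · λ^11e^(−3λ) = λ^18e^(−8λ), i.e. Gamma(shape=19, rate=8).
The mode of a Gamma(a, b) with a ≥ 1 (shape–rate) is (a−1)/b = 18/8 ≈ 2.250.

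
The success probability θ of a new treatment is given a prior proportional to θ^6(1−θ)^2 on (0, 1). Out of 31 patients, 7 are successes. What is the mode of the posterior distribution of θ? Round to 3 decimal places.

The prior density ∝ θ^6(1−θ)^2 is the kernel of Beta(7, 3).
Data: 7 successes in 31 trials. The binomial likelihood contributes θ^7(1−θ)^24, so the posterior is Beta(7+7, 3+24) = Beta(14, 27).
For Beta(a, b) with a, b > 1 the mode is (a−1)/(a+b−2) = 13/39 ≈ 0.333.

θ̂_MAP = 0.333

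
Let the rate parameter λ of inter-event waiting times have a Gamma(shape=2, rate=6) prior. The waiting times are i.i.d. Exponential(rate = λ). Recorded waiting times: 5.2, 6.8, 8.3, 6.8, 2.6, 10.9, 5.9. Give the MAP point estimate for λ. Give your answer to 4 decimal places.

λ̂_MAP = 0.1524

The Exponential(rate=λ) likelihood is ∝ λ^n e^(−λΣtᵢ). Here n = 7 and Σtᵢ = 5.2 + 6.8 + 8.3 + 6.8 + 2.6 + 10.9 + 5.9 = 46.5.
Posterior ∝ λe^(−6λ) · λ^7e^(−46.5λ) = λ^8e^(−52.5λ), i.e. Gamma(9, 52.5).
Mode = (a−1)/b = 8/52.5 ≈ 0.1524.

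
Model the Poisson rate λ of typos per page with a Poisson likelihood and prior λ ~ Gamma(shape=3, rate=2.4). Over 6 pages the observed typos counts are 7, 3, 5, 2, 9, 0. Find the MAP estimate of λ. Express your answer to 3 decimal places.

Σxᵢ = 7+3+5+2+9+0 = 26, with n = 6.
Posterior ∝ λ^2e^(−2.4λ) · λ^26e^(−6λ) = λ^28e^(−8.4λ), i.e. Gamma(shape=29, rate=8.4).
The mode of a Gamma(a, b) with a ≥ 1 (shape–rate) is (a−1)/b = 28/8.4 ≈ 3.333.

λ̂_MAP = 3.333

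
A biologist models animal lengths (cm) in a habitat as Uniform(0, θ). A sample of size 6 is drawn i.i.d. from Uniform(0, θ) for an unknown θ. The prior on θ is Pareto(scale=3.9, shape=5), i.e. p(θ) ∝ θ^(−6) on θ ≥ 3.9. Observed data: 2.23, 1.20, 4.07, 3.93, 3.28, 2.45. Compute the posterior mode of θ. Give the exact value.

θ̂_MAP = 4.07

The Uniform(0, θ) likelihood is θ^(−n) for θ ≥ max(xᵢ), zero otherwise. Here max(xᵢ) = 4.07.
Posterior ∝ θ^(−6) · θ^(−6) = θ^(−12) on θ ≥ max(3.9, 4.07) = 4.07.
This density is strictly decreasing in θ, so the posterior mode lies at the lower boundary of the support.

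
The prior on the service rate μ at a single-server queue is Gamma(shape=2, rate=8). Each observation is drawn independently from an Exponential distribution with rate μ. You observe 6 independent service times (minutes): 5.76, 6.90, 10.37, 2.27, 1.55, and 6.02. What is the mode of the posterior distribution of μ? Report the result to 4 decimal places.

μ̂_MAP = 0.1713

The Exponential(rate=μ) likelihood is ∝ μ^n e^(−μΣtᵢ). Here n = 6 and Σtᵢ = 5.76 + 6.90 + 10.37 + 2.27 + 1.55 + 6.02 = 32.87.
Posterior ∝ μe^(−8μ) · μ^6e^(−32.87μ) = μ^7e^(−40.87μ), i.e. Gamma(8, 40.87).
Mode = (a−1)/b = 7/40.87 ≈ 0.1713.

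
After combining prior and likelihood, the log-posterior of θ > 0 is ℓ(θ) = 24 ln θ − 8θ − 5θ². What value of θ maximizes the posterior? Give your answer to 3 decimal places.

θ̂_MAP = 1.200

ℓ'(θ) = 24/θ − 8 − 10θ. Setting this to zero and multiplying by θ: 10θ² + 8θ − 24 = 0.
θ = (−8 + √(8² + 4·10·24)) / (2·10) = (−8 + √1024) / 20 = (−8 + 32)/20 = 6/5.
ℓ''(θ) = −24/θ² − 10 < 0, confirming a maximum.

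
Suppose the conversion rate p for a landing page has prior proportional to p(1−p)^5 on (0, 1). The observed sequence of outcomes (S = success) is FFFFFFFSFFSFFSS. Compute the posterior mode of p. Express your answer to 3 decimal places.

The prior density ∝ p(1−p)^5 is the kernel of Beta(2, 6).
Data: 4 successes in 15 trials (from the sequence). The binomial likelihood contributes p^4(1−p)^11, so the posterior is Beta(2+4, 6+11) = Beta(6, 17).
For Beta(a, b) with a, b > 1 the mode is (a−1)/(a+b−2) = 5/21 ≈ 0.238.

p̂_MAP = 0.238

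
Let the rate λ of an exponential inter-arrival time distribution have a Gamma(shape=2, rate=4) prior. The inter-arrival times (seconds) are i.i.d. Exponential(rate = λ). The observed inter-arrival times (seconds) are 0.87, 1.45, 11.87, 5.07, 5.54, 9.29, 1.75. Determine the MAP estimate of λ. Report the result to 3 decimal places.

λ̂_MAP = 0.201

The Exponential(rate=λ) likelihood is ∝ λ^n e^(−λΣtᵢ). Here n = 7 and Σtᵢ = 0.87 + 1.45 + 11.87 + 5.07 + 5.54 + 9.29 + 1.75 = 35.84.
Posterior ∝ λe^(−4λ) · λ^7e^(−35.84λ) = λ^8e^(−39.84λ), i.e. Gamma(9, 39.84).
Mode = (a−1)/b = 8/39.84 ≈ 0.201.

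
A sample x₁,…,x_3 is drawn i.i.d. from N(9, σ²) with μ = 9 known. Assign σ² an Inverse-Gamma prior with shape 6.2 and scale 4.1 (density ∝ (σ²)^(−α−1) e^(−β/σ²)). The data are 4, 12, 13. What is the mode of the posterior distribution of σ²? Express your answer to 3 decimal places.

Sum of squared deviations about the known mean: SS = (4−9)² + (12−9)² + (13−9)² = 50.
The Normal likelihood contributes (σ²)^(−n/2) exp(−SS/(2σ²)), so the posterior is Inverse-Gamma(α + n/2, β + SS/2) = Inverse-Gamma(7.7, 29.1).
The mode of Inverse-Gamma(a, b) is b/(a+1) = 29.1/8.7 ≈ 3.345.

σ̂²_MAP = 3.345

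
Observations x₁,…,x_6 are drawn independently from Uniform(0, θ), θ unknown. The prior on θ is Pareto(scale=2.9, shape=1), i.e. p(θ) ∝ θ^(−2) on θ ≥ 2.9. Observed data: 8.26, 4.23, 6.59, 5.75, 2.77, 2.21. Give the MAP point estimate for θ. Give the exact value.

The Uniform(0, θ) likelihood is θ^(−n) for θ ≥ max(xᵢ), zero otherwise. Here max(xᵢ) = 8.26.
Posterior ∝ θ^(−2) · θ^(−6) = θ^(−8) on θ ≥ max(2.9, 8.26) = 8.26.
This density is strictly decreasing in θ, so the posterior mode lies at the lower boundary of the support.

θ̂_MAP = 8.26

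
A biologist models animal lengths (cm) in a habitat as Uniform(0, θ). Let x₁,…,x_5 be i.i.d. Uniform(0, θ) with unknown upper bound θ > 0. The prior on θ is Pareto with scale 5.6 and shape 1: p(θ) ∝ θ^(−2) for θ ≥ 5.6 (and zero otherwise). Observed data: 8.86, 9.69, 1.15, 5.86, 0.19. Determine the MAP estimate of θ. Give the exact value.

θ̂_MAP = 9.69

The Uniform(0, θ) likelihood is θ^(−n) for θ ≥ max(xᵢ), zero otherwise. Here max(xᵢ) = 9.69.
Posterior ∝ θ^(−2) · θ^(−5) = θ^(−7) on θ ≥ max(5.6, 9.69) = 9.69.
This density is strictly decreasing in θ, so the posterior mode lies at the lower boundary of the support.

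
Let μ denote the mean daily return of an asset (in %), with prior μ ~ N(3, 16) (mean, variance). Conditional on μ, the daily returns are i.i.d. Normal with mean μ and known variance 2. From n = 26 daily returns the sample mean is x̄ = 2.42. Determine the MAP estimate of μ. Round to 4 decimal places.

n = 26, x̄ = 2.42.
For a Normal prior and Normal likelihood with known variance, the posterior is Normal; its mode equals its mean, the precision-weighted average.
Prior precision 1/σ₀² = 1/16 = 0.0625; data precision n/σ² = 26/2 = 13.
μ̂ = (0.0625·3 + 13·2.42) / (0.0625 + 13) = 31.6475/13.0625 = 12659/5225 ≈ 2.4228.

μ̂_MAP = 2.4228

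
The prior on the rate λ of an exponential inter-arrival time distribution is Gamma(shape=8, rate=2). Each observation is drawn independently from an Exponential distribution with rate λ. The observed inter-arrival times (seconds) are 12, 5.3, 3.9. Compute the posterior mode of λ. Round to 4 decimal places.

λ̂_MAP = 0.4310

The Exponential(rate=λ) likelihood is ∝ λ^n e^(−λΣtᵢ). Here n = 3 and Σtᵢ = 12 + 5.3 + 3.9 = 21.2.
Posterior ∝ λ^7e^(−2λ) · λ^3e^(−21.2λ) = λ^10e^(−23.2λ), i.e. Gamma(11, 23.2).
Mode = (a−1)/b = 10/23.2 ≈ 0.4310.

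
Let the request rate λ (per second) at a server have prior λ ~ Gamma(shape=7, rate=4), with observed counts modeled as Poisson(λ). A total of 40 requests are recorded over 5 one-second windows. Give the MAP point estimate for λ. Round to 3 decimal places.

Σxᵢ = 40, n = 5.
Posterior ∝ λ^6e^(−4λ) · λ^40e^(−5λ) = λ^46e^(−9λ), i.e. Gamma(shape=47, rate=9).
The mode of a Gamma(a, b) with a ≥ 1 (shape–rate) is (a−1)/b = 46/9 ≈ 5.111.

λ̂_MAP = 5.111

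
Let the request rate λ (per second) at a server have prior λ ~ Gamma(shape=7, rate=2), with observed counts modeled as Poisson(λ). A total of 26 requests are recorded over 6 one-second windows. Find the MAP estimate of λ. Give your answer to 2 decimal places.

λ̂_MAP = 4.00

Σxᵢ = 26, n = 6.
Posterior ∝ λ^6e^(−2λ) · λ^26e^(−6λ) = λ^32e^(−8λ), i.e. Gamma(shape=33, rate=8).
The mode of a Gamma(a, b) with a ≥ 1 (shape–rate) is (a−1)/b = 32/8 ≈ 4.00.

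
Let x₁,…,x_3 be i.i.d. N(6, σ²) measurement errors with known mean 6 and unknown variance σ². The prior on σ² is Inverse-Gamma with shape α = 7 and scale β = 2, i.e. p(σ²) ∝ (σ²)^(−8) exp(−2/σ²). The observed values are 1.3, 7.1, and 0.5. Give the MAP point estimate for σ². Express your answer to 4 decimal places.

Sum of squared deviations about the known mean: SS = (1.3−6)² + (7.1−6)² + (0.5−6)² = 53.55.
The Normal likelihood contributes (σ²)^(−n/2) exp(−SS/(2σ²)), so the posterior is Inverse-Gamma(α + n/2, β + SS/2) = Inverse-Gamma(8.5, 28.775).
The mode of Inverse-Gamma(a, b) is b/(a+1) = 28.775/9.5 ≈ 3.0289.

σ̂²_MAP = 3.0289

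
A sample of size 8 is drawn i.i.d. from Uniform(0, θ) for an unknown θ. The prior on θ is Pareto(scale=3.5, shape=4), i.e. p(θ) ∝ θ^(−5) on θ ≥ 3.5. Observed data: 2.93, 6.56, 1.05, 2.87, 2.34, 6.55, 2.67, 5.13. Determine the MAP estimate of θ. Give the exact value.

θ̂_MAP = 6.56

The Uniform(0, θ) likelihood is θ^(−n) for θ ≥ max(xᵢ), zero otherwise. Here max(xᵢ) = 6.56.
Posterior ∝ θ^(−5) · θ^(−8) = θ^(−13) on θ ≥ max(3.5, 6.56) = 6.56.
This density is strictly decreasing in θ, so the posterior mode lies at the lower boundary of the support.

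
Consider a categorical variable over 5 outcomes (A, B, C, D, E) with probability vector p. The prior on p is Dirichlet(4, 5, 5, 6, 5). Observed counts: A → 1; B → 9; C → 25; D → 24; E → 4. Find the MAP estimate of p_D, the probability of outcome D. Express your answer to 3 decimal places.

MAP estimate of p_D = 0.349

The posterior is Dirichlet(αᵢ + nᵢ) = Dirichlet(5, 14, 30, 30, 9).
For a Dirichlet(a₁,…,a_K) with all aᵢ > 1, the mode has j-th component (aⱼ − 1)/(Σaᵢ − K).
Here Σaᵢ = 88 and K = 5, so p_D = (30 − 1)/(88 − 5) = 29/83 ≈ 0.349.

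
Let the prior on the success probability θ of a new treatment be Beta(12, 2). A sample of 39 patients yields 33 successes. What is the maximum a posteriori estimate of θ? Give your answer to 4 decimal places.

θ̂_MAP = 0.8627

Prior: Beta(12, 2).
Data: 33 successes in 39 trials. The binomial likelihood contributes θ^33(1−θ)^6, so the posterior is Beta(12+33, 2+6) = Beta(45, 8).
For Beta(a, b) with a, b > 1 the mode is (a−1)/(a+b−2) = 44/51 ≈ 0.8627.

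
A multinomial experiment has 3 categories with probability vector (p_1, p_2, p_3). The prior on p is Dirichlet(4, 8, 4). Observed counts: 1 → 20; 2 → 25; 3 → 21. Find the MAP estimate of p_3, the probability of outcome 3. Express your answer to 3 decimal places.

MAP estimate: 0.304

The posterior is Dirichlet(αᵢ + nᵢ) = Dirichlet(24, 33, 25).
For a Dirichlet(a₁,…,a_K) with all aᵢ > 1, the mode has j-th component (aⱼ − 1)/(Σaᵢ − K).
Here Σaᵢ = 82 and K = 3, so p_3 = (25 − 1)/(82 − 3) = 24/79 ≈ 0.304.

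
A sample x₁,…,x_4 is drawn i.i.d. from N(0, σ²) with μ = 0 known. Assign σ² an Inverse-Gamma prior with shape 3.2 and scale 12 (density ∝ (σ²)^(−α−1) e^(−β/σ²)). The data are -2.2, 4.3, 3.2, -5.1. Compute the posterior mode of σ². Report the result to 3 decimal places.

Sum of squared deviations about the known mean: SS = (-2.2−0)² + (4.3−0)² + (3.2−0)² + (-5.1−0)² = 59.58.
The Normal likelihood contributes (σ²)^(−n/2) exp(−SS/(2σ²)), so the posterior is Inverse-Gamma(α + n/2, β + SS/2) = Inverse-Gamma(5.2, 41.79).
The mode of Inverse-Gamma(a, b) is b/(a+1) = 41.79/6.2 ≈ 6.740.

σ̂²_MAP = 6.740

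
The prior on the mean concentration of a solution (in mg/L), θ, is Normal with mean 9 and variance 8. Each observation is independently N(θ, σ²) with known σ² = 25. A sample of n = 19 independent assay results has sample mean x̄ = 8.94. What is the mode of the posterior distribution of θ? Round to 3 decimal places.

n = 19, x̄ = 8.94.
For a Normal prior and Normal likelihood with known variance, the posterior is Normal; its mode equals its mean, the precision-weighted average.
Prior precision 1/σ₀² = 1/8 = 0.125; data precision n/σ² = 19/25 = 0.76.
θ̂ = (0.125·9 + 0.76·8.94) / (0.125 + 0.76) = 7.9194/0.885 = 13199/1475 ≈ 8.948.

θ̂_MAP = 8.948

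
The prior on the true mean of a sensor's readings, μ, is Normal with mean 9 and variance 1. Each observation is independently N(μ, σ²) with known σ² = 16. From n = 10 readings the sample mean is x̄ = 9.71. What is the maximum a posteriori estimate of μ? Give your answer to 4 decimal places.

μ̂_MAP = 9.2731

n = 10, x̄ = 9.71.
For a Normal prior and Normal likelihood with known variance, the posterior is Normal; its mode equals its mean, the precision-weighted average.
Prior precision 1/σ₀² = 1/1 = 1; data precision n/σ² = 10/16 = 0.625.
μ̂ = (1·9 + 0.625·9.71) / (1 + 0.625) = 15.06875/1.625 = 2411/260 ≈ 9.2731.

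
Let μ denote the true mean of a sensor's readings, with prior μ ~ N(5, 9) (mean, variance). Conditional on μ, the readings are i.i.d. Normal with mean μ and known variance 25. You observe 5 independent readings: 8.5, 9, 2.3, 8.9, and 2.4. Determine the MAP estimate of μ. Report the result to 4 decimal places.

μ̂_MAP = 5.7843

n = 5; x̄ = (8.5 + 9 + 2.3 + 8.9 + 2.4)/5 = 31.1/5 = 6.22.
For a Normal prior and Normal likelihood with known variance, the posterior is Normal; its mode equals its mean, the precision-weighted average.
Prior precision 1/σ₀² = 1/9; data precision n/σ² = 5/25 = 0.2.
μ̂ = ((1/9)·5 + 0.2·6.22) / (1/9 + 0.2) = (4049/2250)/(14/45) = 4049/700 ≈ 5.7843.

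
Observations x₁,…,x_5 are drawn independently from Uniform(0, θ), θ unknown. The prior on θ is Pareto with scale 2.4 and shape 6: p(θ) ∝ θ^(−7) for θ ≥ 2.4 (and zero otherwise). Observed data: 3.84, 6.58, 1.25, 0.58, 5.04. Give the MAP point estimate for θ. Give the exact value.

θ̂_MAP = 6.58

The Uniform(0, θ) likelihood is θ^(−n) for θ ≥ max(xᵢ), zero otherwise. Here max(xᵢ) = 6.58.
Posterior ∝ θ^(−7) · θ^(−5) = θ^(−12) on θ ≥ max(2.4, 6.58) = 6.58.
This density is strictly decreasing in θ, so the posterior mode lies at the lower boundary of the support.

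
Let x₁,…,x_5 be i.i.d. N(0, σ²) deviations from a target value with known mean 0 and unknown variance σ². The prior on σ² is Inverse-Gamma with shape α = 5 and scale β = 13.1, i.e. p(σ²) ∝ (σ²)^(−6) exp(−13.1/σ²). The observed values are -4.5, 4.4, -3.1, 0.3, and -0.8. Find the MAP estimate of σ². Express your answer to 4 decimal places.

σ̂²_MAP = 4.4794

Sum of squared deviations about the known mean: SS = (-4.5−0)² + (4.4−0)² + (-3.1−0)² + (0.3−0)² + (-0.8−0)² = 49.95.
The Normal likelihood contributes (σ²)^(−n/2) exp(−SS/(2σ²)), so the posterior is Inverse-Gamma(α + n/2, β + SS/2) = Inverse-Gamma(7.5, 38.075).
The mode of Inverse-Gamma(a, b) is b/(a+1) = 38.075/8.5 ≈ 4.4794.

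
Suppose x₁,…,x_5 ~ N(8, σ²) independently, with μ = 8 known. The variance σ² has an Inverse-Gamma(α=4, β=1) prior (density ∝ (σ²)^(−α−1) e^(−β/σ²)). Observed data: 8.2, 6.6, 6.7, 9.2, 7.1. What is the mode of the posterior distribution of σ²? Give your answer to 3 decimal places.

Sum of squared deviations about the known mean: SS = (8.2−8)² + (6.6−8)² + (6.7−8)² + (9.2−8)² + (7.1−8)² = 5.94.
The Normal likelihood contributes (σ²)^(−n/2) exp(−SS/(2σ²)), so the posterior is Inverse-Gamma(α + n/2, β + SS/2) = Inverse-Gamma(6.5, 3.97).
The mode of Inverse-Gamma(a, b) is b/(a+1) = 3.97/7.5 ≈ 0.529.

σ̂²_MAP = 0.529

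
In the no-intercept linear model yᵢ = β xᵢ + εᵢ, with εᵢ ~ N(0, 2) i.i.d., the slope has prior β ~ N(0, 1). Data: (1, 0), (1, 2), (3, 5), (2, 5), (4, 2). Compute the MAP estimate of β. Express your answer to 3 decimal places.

β̂_MAP = 1.061

log p(β | y) = −Σ(yᵢ − βxᵢ)²/(2·2) − β²/(2·1) + const.
Setting the derivative to zero: Σxᵢ(yᵢ − βxᵢ)/2 − β/1 = 0, so β = Σxᵢyᵢ / (Σxᵢ² + σ²/τ²).
Σxᵢyᵢ = 1·0 + 1·2 + 3·5 + 2·5 + 4·2 = 35; Σxᵢ² = 31; σ²/τ² = 2.
β̂_MAP = 35 / (31 + 2) = 35/33 ≈ 1.061.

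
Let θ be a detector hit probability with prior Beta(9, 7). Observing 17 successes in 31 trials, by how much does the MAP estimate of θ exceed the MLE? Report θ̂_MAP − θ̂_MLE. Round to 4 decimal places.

MAP − MLE = 0.0072

Posterior is Beta(26, 21); MAP = (26−1)/(47−2) = 25/45 ≈ 0.55556.
MLE ignores the prior: θ̂_MLE = k/n = 17/31 ≈ 0.54839.
Difference = 25/45 − 17/31 = 2/279 ≈ 0.0072.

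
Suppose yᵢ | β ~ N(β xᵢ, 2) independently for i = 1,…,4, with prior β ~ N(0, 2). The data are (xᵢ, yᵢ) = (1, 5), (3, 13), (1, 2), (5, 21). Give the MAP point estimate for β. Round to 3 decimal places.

log p(β | y) = −Σ(yᵢ − βxᵢ)²/(2·2) − β²/(2·2) + const.
Setting the derivative to zero: Σxᵢ(yᵢ − βxᵢ)/2 − β/2 = 0, so β = Σxᵢyᵢ / (Σxᵢ² + σ²/τ²).
Σxᵢyᵢ = 1·5 + 3·13 + 1·2 + 5·21 = 151; Σxᵢ² = 36; σ²/τ² = 1.
β̂_MAP = 151 / (36 + 1) = 151/37 ≈ 4.081.

β̂_MAP = 4.081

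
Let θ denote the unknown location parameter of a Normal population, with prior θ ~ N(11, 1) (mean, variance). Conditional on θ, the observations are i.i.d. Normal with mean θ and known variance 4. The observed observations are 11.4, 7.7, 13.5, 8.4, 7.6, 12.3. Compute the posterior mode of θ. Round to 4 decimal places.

θ̂_MAP = 10.4900

n = 6; x̄ = (11.4 + 7.7 + 13.5 + 8.4 + 7.6 + 12.3)/6 = 60.9/6 = 10.15.
For a Normal prior and Normal likelihood with known variance, the posterior is Normal; its mode equals its mean, the precision-weighted average.
Prior precision 1/σ₀² = 1/1 = 1; data precision n/σ² = 6/4 = 1.5.
θ̂ = (1·11 + 1.5·10.15) / (1 + 1.5) = 26.225/2.5 = 10.4900.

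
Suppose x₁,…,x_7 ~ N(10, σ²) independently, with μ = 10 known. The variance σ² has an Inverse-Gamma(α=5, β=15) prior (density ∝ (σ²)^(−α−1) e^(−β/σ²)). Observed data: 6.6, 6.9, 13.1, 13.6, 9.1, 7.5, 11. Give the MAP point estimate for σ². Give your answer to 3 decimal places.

Sum of squared deviations about the known mean: SS = (6.6−10)² + (6.9−10)² + (13.1−10)² + (13.6−10)² + (9.1−10)² + (7.5−10)² + (11−10)² = 51.8.
The Normal likelihood contributes (σ²)^(−n/2) exp(−SS/(2σ²)), so the posterior is Inverse-Gamma(α + n/2, β + SS/2) = Inverse-Gamma(8.5, 40.9).
The mode of Inverse-Gamma(a, b) is b/(a+1) = 40.9/9.5 ≈ 4.305.

σ̂²_MAP = 4.305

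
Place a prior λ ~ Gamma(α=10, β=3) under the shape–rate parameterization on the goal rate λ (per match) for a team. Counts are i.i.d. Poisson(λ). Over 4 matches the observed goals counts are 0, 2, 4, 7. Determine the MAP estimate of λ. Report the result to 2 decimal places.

λ̂_MAP = 3.14

Σxᵢ = 0+2+4+7 = 13, with n = 4.
Posterior ∝ λ^9e^(−3λ) · λ^13e^(−4λ) = λ^22e^(−7λ), i.e. Gamma(shape=23, rate=7).
The mode of a Gamma(a, b) with a ≥ 1 (shape–rate) is (a−1)/b = 22/7 ≈ 3.14.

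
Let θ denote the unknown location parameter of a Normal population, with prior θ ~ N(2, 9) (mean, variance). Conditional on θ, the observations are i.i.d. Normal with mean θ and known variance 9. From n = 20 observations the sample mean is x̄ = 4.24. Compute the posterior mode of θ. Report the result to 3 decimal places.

n = 20, x̄ = 4.24.
For a Normal prior and Normal likelihood with known variance, the posterior is Normal; its mode equals its mean, the precision-weighted average.
Prior precision 1/σ₀² = 1/9; data precision n/σ² = 20/9.
θ̂ = ((1/9)·2 + (20/9)·4.24) / (1/9 + 20/9) = (434/45)/(7/3) = 62/15 ≈ 4.133.

θ̂_MAP = 4.133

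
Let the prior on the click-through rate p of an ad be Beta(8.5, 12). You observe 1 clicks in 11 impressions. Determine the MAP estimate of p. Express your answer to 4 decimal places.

Prior: Beta(8.5, 12).
Data: 1 success in 11 trials. The binomial likelihood contributes p(1−p)^10, so the posterior is Beta(8.5+1, 12+10) = Beta(9.5, 22).
For Beta(a, b) with a, b > 1 the mode is (a−1)/(a+b−2) = 8.5/29.5 ≈ 0.2881.

p̂_MAP = 0.2881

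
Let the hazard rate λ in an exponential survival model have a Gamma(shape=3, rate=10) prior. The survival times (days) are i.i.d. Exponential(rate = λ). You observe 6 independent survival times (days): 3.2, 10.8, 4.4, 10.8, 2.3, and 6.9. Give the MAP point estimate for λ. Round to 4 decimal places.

λ̂_MAP = 0.1653

The Exponential(rate=λ) likelihood is ∝ λ^n e^(−λΣtᵢ). Here n = 6 and Σtᵢ = 3.2 + 10.8 + 4.4 + 10.8 + 2.3 + 6.9 = 38.4.
Posterior ∝ λ^2e^(−10λ) · λ^6e^(−38.4λ) = λ^8e^(−48.4λ), i.e. Gamma(9, 48.4).
Mode = (a−1)/b = 8/48.4 ≈ 0.1653.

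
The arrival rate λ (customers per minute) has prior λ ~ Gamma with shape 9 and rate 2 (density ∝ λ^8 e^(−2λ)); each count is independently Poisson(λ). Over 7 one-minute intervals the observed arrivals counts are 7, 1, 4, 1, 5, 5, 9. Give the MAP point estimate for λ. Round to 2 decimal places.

λ̂_MAP = 4.44

Σxᵢ = 7+1+4+1+5+5+9 = 32, with n = 7.
Posterior ∝ λ^8e^(−2λ) · λ^32e^(−7λ) = λ^40e^(−9λ), i.e. Gamma(shape=41, rate=9).
The mode of a Gamma(a, b) with a ≥ 1 (shape–rate) is (a−1)/b = 40/9 ≈ 4.44.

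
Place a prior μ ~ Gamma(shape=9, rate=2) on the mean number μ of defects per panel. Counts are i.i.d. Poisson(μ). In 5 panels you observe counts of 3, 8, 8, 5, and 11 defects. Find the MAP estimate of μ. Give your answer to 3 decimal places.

Σxᵢ = 3+8+8+5+11 = 35, with n = 5.
Posterior ∝ μ^8e^(−2μ) · μ^35e^(−5μ) = μ^43e^(−7μ), i.e. Gamma(shape=44, rate=7).
The mode of a Gamma(a, b) with a ≥ 1 (shape–rate) is (a−1)/b = 43/7 ≈ 6.143.

μ̂_MAP = 6.143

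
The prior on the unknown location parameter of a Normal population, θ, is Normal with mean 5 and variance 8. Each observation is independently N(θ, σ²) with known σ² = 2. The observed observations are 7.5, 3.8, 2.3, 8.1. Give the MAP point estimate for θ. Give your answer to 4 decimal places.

n = 4; x̄ = (7.5 + 3.8 + 2.3 + 8.1)/4 = 21.7/4 = 5.425.
For a Normal prior and Normal likelihood with known variance, the posterior is Normal; its mode equals its mean, the precision-weighted average.
Prior precision 1/σ₀² = 1/8 = 0.125; data precision n/σ² = 4/2 = 2.
θ̂ = (0.125·5 + 2·5.425) / (0.125 + 2) = 11.475/2.125 = 5.4000.

θ̂_MAP = 5.4000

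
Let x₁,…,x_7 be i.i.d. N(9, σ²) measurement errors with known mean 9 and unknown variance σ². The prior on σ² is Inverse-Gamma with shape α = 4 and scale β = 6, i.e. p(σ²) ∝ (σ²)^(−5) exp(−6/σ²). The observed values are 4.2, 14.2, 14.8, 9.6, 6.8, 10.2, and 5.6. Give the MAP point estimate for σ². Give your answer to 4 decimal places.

σ̂²_MAP = 6.7012

Sum of squared deviations about the known mean: SS = (4.2−9)² + (14.2−9)² + (14.8−9)² + (9.6−9)² + (6.8−9)² + (10.2−9)² + (5.6−9)² = 101.92.
The Normal likelihood contributes (σ²)^(−n/2) exp(−SS/(2σ²)), so the posterior is Inverse-Gamma(α + n/2, β + SS/2) = Inverse-Gamma(7.5, 56.96).
The mode of Inverse-Gamma(a, b) is b/(a+1) = 56.96/8.5 ≈ 6.7012.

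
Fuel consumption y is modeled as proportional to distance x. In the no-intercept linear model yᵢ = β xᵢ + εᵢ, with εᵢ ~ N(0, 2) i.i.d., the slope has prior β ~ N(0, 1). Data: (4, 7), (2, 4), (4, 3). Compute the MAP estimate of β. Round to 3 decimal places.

β̂_MAP = 1.263

log p(β | y) = −Σ(yᵢ − βxᵢ)²/(2·2) − β²/(2·1) + const.
Setting the derivative to zero: Σxᵢ(yᵢ − βxᵢ)/2 − β/1 = 0, so β = Σxᵢyᵢ / (Σxᵢ² + σ²/τ²).
Σxᵢyᵢ = 4·7 + 2·4 + 4·3 = 48; Σxᵢ² = 36; σ²/τ² = 2.
β̂_MAP = 48 / (36 + 2) = 48/38 ≈ 1.263.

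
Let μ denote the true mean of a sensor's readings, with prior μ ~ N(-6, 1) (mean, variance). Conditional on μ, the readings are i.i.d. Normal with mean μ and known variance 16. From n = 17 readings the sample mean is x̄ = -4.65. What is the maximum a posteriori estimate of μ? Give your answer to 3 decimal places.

μ̂_MAP = -5.305

n = 17, x̄ = -4.65.
For a Normal prior and Normal likelihood with known variance, the posterior is Normal; its mode equals its mean, the precision-weighted average.
Prior precision 1/σ₀² = 1/1 = 1; data precision n/σ² = 17/16 = 1.0625.
μ̂ = (1·(-6) + 1.0625·(-4.65)) / (1 + 1.0625) = (-10.940625)/2.0625 = -1167/220 ≈ -5.305.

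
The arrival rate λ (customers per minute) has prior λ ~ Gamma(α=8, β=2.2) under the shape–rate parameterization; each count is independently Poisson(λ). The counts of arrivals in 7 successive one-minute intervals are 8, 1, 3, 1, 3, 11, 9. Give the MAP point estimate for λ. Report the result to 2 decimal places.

Σxᵢ = 8+1+3+1+3+11+9 = 36, with n = 7.
Posterior ∝ λ^7e^(−2.2λ) · λ^36e^(−7λ) = λ^43e^(−9.2λ), i.e. Gamma(shape=44, rate=9.2).
The mode of a Gamma(a, b) with a ≥ 1 (shape–rate) is (a−1)/b = 43/9.2 ≈ 4.67.

λ̂_MAP = 4.67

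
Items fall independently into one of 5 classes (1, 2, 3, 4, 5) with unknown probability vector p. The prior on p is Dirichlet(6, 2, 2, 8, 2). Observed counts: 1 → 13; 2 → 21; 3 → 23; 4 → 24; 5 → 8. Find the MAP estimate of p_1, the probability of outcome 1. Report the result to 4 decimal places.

MAP estimate: 0.1731

The posterior is Dirichlet(αᵢ + nᵢ) = Dirichlet(19, 23, 25, 32, 10).
For a Dirichlet(a₁,…,a_K) with all aᵢ > 1, the mode has j-th component (aⱼ − 1)/(Σaᵢ − K).
Here Σaᵢ = 109 and K = 5, so p_1 = (19 − 1)/(109 − 5) = 18/104 ≈ 0.1731.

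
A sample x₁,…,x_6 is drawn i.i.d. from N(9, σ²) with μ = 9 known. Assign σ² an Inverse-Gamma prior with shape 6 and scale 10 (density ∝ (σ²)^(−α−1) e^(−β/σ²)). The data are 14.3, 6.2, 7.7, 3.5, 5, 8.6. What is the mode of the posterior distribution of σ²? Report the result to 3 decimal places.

σ̂²_MAP = 5.202

Sum of squared deviations about the known mean: SS = (14.3−9)² + (6.2−9)² + (7.7−9)² + (3.5−9)² + (5−9)² + (8.6−9)² = 84.03.
The Normal likelihood contributes (σ²)^(−n/2) exp(−SS/(2σ²)), so the posterior is Inverse-Gamma(α + n/2, β + SS/2) = Inverse-Gamma(9, 52.015).
The mode of Inverse-Gamma(a, b) is b/(a+1) = 52.015/10 ≈ 5.202.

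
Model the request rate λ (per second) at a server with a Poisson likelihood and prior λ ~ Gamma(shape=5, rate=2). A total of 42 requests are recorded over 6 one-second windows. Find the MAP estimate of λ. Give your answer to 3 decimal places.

λ̂_MAP = 5.750

Σxᵢ = 42, n = 6.
Posterior ∝ λ^4e^(−2λ) · λ^42e^(−6λ) = λ^46e^(−8λ), i.e. Gamma(shape=47, rate=8).
The mode of a Gamma(a, b) with a ≥ 1 (shape–rate) is (a−1)/b = 46/8 ≈ 5.750.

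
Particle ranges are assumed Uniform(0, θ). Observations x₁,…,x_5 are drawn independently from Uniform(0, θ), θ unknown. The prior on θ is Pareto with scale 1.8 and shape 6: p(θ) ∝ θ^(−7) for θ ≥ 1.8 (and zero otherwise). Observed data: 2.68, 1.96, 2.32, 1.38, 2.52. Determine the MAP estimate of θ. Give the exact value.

θ̂_MAP = 2.68

The Uniform(0, θ) likelihood is θ^(−n) for θ ≥ max(xᵢ), zero otherwise. Here max(xᵢ) = 2.68.
Posterior ∝ θ^(−7) · θ^(−5) = θ^(−12) on θ ≥ max(1.8, 2.68) = 2.68.
This density is strictly decreasing in θ, so the posterior mode lies at the lower boundary of the support.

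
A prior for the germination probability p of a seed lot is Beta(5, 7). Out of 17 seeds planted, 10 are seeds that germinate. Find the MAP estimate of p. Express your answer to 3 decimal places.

p̂_MAP = 0.519

Prior: Beta(5, 7).
Data: 10 successes in 17 trials. The binomial likelihood contributes p^10(1−p)^7, so the posterior is Beta(5+10, 7+7) = Beta(15, 14).
For Beta(a, b) with a, b > 1 the mode is (a−1)/(a+b−2) = 14/27 ≈ 0.519.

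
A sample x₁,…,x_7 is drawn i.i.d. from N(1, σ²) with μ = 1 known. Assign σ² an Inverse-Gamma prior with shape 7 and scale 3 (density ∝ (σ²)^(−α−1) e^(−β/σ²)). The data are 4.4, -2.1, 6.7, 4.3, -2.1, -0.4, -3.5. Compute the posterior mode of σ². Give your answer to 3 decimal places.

σ̂²_MAP = 4.451

Sum of squared deviations about the known mean: SS = (4.4−1)² + (-2.1−1)² + (6.7−1)² + (4.3−1)² + (-2.1−1)² + (-0.4−1)² + (-3.5−1)² = 96.37.
The Normal likelihood contributes (σ²)^(−n/2) exp(−SS/(2σ²)), so the posterior is Inverse-Gamma(α + n/2, β + SS/2) = Inverse-Gamma(10.5, 51.185).
The mode of Inverse-Gamma(a, b) is b/(a+1) = 51.185/11.5 ≈ 4.451.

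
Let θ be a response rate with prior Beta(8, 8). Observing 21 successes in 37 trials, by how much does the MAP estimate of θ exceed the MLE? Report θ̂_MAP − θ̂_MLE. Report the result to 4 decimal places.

Posterior is Beta(29, 24); MAP = (29−1)/(53−2) = 28/51 ≈ 0.54902.
MLE ignores the prior: θ̂_MLE = k/n = 21/37 ≈ 0.56757.
Difference = 28/51 − 21/37 = -35/1887 ≈ -0.0185.

MAP − MLE = -0.0185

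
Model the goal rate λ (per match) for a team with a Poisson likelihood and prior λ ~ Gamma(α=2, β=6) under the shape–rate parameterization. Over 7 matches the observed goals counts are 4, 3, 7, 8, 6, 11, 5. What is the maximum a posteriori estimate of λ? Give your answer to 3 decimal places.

λ̂_MAP = 3.462

Σxᵢ = 4+3+7+8+6+11+5 = 44, with n = 7.
Posterior ∝ λe^(−6λ) · λ^44e^(−7λ) = λ^45e^(−13λ), i.e. Gamma(shape=46, rate=13).
The mode of a Gamma(a, b) with a ≥ 1 (shape–rate) is (a−1)/b = 45/13 ≈ 3.462.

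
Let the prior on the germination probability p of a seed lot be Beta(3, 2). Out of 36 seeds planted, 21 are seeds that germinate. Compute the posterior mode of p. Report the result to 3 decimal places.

p̂_MAP = 0.590

Prior: Beta(3, 2).
Data: 21 successes in 36 trials. The binomial likelihood contributes p^21(1−p)^15, so the posterior is Beta(3+21, 2+15) = Beta(24, 17).
For Beta(a, b) with a, b > 1 the mode is (a−1)/(a+b−2) = 23/39 ≈ 0.590.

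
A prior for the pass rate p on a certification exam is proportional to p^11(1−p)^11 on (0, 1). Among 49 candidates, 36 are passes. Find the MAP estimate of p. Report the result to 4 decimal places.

The prior density ∝ p^11(1−p)^11 is the kernel of Beta(12, 12).
Data: 36 successes in 49 trials. The binomial likelihood contributes p^36(1−p)^13, so the posterior is Beta(12+36, 12+13) = Beta(48, 25).
For Beta(a, b) with a, b > 1 the mode is (a−1)/(a+b−2) = 47/71 ≈ 0.6620.

p̂_MAP = 0.6620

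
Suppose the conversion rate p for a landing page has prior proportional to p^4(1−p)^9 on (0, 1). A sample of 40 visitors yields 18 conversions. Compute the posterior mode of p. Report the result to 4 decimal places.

p̂_MAP = 0.4151

The prior density ∝ p^4(1−p)^9 is the kernel of Beta(5, 10).
Data: 18 successes in 40 trials. The binomial likelihood contributes p^18(1−p)^22, so the posterior is Beta(5+18, 10+22) = Beta(23, 32).
For Beta(a, b) with a, b > 1 the mode is (a−1)/(a+b−2) = 22/53 ≈ 0.4151.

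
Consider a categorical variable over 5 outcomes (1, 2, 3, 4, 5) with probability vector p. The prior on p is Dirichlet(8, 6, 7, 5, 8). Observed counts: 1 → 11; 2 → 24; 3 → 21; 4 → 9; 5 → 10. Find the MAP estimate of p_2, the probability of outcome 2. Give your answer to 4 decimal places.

MAP estimate: 0.2788

The posterior is Dirichlet(αᵢ + nᵢ) = Dirichlet(19, 30, 28, 14, 18).
For a Dirichlet(a₁,…,a_K) with all aᵢ > 1, the mode has j-th component (aⱼ − 1)/(Σaᵢ − K).
Here Σaᵢ = 109 and K = 5, so p_2 = (30 − 1)/(109 − 5) = 29/104 ≈ 0.2788.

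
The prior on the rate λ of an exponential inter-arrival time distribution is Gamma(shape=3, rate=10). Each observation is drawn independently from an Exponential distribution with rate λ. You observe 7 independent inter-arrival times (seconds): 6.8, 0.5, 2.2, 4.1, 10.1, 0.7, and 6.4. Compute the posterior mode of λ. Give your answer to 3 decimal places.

λ̂_MAP = 0.221

The Exponential(rate=λ) likelihood is ∝ λ^n e^(−λΣtᵢ). Here n = 7 and Σtᵢ = 6.8 + 0.5 + 2.2 + 4.1 + 10.1 + 0.7 + 6.4 = 30.8.
Posterior ∝ λ^2e^(−10λ) · λ^7e^(−30.8λ) = λ^9e^(−40.8λ), i.e. Gamma(10, 40.8).
Mode = (a−1)/b = 9/40.8 ≈ 0.221.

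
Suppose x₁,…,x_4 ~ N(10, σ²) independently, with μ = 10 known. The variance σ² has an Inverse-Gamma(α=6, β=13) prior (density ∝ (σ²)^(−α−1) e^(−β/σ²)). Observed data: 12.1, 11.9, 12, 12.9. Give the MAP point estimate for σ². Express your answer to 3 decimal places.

σ̂²_MAP = 2.579

Sum of squared deviations about the known mean: SS = (12.1−10)² + (11.9−10)² + (12−10)² + (12.9−10)² = 20.43.
The Normal likelihood contributes (σ²)^(−n/2) exp(−SS/(2σ²)), so the posterior is Inverse-Gamma(α + n/2, β + SS/2) = Inverse-Gamma(8, 23.215).
The mode of Inverse-Gamma(a, b) is b/(a+1) = 23.215/9 ≈ 2.579.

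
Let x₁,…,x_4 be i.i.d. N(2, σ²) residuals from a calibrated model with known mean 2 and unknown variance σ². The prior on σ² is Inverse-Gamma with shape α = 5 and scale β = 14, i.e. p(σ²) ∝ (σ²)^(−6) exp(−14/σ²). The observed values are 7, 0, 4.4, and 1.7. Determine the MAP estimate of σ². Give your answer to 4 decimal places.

Sum of squared deviations about the known mean: SS = (7−2)² + (0−2)² + (4.4−2)² + (1.7−2)² = 34.85.
The Normal likelihood contributes (σ²)^(−n/2) exp(−SS/(2σ²)), so the posterior is Inverse-Gamma(α + n/2, β + SS/2) = Inverse-Gamma(7, 31.425).
The mode of Inverse-Gamma(a, b) is b/(a+1) = 31.425/8 ≈ 3.9281.

σ̂²_MAP = 3.9281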